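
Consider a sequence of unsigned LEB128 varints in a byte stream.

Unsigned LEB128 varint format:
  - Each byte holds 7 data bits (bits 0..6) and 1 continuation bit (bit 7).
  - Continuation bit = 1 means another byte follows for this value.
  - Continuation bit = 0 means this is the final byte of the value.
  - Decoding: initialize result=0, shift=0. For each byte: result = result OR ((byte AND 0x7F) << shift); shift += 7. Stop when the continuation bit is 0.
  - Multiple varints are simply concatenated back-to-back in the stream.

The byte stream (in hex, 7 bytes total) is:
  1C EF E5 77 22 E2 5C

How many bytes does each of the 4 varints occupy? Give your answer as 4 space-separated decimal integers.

Answer: 1 3 1 2

Derivation:
  byte[0]=0x1C cont=0 payload=0x1C=28: acc |= 28<<0 -> acc=28 shift=7 [end]
Varint 1: bytes[0:1] = 1C -> value 28 (1 byte(s))
  byte[1]=0xEF cont=1 payload=0x6F=111: acc |= 111<<0 -> acc=111 shift=7
  byte[2]=0xE5 cont=1 payload=0x65=101: acc |= 101<<7 -> acc=13039 shift=14
  byte[3]=0x77 cont=0 payload=0x77=119: acc |= 119<<14 -> acc=1962735 shift=21 [end]
Varint 2: bytes[1:4] = EF E5 77 -> value 1962735 (3 byte(s))
  byte[4]=0x22 cont=0 payload=0x22=34: acc |= 34<<0 -> acc=34 shift=7 [end]
Varint 3: bytes[4:5] = 22 -> value 34 (1 byte(s))
  byte[5]=0xE2 cont=1 payload=0x62=98: acc |= 98<<0 -> acc=98 shift=7
  byte[6]=0x5C cont=0 payload=0x5C=92: acc |= 92<<7 -> acc=11874 shift=14 [end]
Varint 4: bytes[5:7] = E2 5C -> value 11874 (2 byte(s))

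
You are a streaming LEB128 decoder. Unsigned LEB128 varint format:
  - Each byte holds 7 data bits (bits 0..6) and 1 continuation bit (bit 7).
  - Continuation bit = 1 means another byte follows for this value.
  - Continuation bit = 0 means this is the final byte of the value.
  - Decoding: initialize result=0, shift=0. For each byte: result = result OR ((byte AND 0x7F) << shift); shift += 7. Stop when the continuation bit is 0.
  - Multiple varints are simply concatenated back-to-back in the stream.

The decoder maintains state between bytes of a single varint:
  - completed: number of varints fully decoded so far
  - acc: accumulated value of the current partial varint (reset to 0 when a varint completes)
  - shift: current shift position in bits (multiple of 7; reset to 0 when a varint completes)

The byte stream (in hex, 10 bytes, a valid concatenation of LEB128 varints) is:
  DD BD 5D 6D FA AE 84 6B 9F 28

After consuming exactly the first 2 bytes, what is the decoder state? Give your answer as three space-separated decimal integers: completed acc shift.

byte[0]=0xDD cont=1 payload=0x5D: acc |= 93<<0 -> completed=0 acc=93 shift=7
byte[1]=0xBD cont=1 payload=0x3D: acc |= 61<<7 -> completed=0 acc=7901 shift=14

Answer: 0 7901 14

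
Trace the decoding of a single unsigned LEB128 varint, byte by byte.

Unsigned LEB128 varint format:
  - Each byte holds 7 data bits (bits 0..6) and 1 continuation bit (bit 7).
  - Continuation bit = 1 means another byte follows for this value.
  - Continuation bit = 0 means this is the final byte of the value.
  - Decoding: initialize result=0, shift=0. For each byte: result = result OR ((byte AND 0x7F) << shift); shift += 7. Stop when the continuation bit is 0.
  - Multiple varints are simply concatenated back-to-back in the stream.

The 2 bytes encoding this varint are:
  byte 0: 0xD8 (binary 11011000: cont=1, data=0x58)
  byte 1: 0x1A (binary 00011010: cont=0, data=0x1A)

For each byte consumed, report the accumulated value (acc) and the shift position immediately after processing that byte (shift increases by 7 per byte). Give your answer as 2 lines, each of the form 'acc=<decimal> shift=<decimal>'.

byte 0=0xD8: payload=0x58=88, contrib = 88<<0 = 88; acc -> 88, shift -> 7
byte 1=0x1A: payload=0x1A=26, contrib = 26<<7 = 3328; acc -> 3416, shift -> 14

Answer: acc=88 shift=7
acc=3416 shift=14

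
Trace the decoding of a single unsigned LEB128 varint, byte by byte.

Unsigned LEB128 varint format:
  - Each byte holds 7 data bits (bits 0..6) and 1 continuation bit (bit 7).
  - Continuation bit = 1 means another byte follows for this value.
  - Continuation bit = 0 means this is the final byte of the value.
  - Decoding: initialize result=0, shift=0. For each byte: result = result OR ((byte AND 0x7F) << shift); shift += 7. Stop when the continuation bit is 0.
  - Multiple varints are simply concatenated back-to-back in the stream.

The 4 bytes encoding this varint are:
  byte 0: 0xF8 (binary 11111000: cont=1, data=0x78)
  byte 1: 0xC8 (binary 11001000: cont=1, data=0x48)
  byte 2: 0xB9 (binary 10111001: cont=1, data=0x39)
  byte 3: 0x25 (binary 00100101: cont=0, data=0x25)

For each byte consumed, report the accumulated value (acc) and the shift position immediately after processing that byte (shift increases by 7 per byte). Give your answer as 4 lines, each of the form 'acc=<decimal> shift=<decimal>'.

Answer: acc=120 shift=7
acc=9336 shift=14
acc=943224 shift=21
acc=78537848 shift=28

Derivation:
byte 0=0xF8: payload=0x78=120, contrib = 120<<0 = 120; acc -> 120, shift -> 7
byte 1=0xC8: payload=0x48=72, contrib = 72<<7 = 9216; acc -> 9336, shift -> 14
byte 2=0xB9: payload=0x39=57, contrib = 57<<14 = 933888; acc -> 943224, shift -> 21
byte 3=0x25: payload=0x25=37, contrib = 37<<21 = 77594624; acc -> 78537848, shift -> 28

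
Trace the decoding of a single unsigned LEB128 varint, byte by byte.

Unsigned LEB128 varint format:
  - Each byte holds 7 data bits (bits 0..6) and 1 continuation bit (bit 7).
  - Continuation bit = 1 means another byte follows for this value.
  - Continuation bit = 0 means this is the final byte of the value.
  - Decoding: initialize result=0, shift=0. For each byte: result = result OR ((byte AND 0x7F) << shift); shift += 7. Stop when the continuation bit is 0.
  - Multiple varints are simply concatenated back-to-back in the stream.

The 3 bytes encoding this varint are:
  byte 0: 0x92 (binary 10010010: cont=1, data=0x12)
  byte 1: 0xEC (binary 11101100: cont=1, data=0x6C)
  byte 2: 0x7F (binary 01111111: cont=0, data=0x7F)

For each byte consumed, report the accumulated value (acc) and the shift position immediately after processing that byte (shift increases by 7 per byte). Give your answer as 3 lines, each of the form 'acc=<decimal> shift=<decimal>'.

Answer: acc=18 shift=7
acc=13842 shift=14
acc=2094610 shift=21

Derivation:
byte 0=0x92: payload=0x12=18, contrib = 18<<0 = 18; acc -> 18, shift -> 7
byte 1=0xEC: payload=0x6C=108, contrib = 108<<7 = 13824; acc -> 13842, shift -> 14
byte 2=0x7F: payload=0x7F=127, contrib = 127<<14 = 2080768; acc -> 2094610, shift -> 21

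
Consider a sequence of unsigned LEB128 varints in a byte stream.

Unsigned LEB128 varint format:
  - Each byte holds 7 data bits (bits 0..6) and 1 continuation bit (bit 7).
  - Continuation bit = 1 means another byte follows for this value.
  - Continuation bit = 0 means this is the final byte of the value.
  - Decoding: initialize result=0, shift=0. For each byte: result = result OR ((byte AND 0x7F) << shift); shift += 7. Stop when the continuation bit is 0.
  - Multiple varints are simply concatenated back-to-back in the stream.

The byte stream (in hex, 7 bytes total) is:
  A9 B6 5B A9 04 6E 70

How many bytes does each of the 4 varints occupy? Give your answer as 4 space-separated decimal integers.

  byte[0]=0xA9 cont=1 payload=0x29=41: acc |= 41<<0 -> acc=41 shift=7
  byte[1]=0xB6 cont=1 payload=0x36=54: acc |= 54<<7 -> acc=6953 shift=14
  byte[2]=0x5B cont=0 payload=0x5B=91: acc |= 91<<14 -> acc=1497897 shift=21 [end]
Varint 1: bytes[0:3] = A9 B6 5B -> value 1497897 (3 byte(s))
  byte[3]=0xA9 cont=1 payload=0x29=41: acc |= 41<<0 -> acc=41 shift=7
  byte[4]=0x04 cont=0 payload=0x04=4: acc |= 4<<7 -> acc=553 shift=14 [end]
Varint 2: bytes[3:5] = A9 04 -> value 553 (2 byte(s))
  byte[5]=0x6E cont=0 payload=0x6E=110: acc |= 110<<0 -> acc=110 shift=7 [end]
Varint 3: bytes[5:6] = 6E -> value 110 (1 byte(s))
  byte[6]=0x70 cont=0 payload=0x70=112: acc |= 112<<0 -> acc=112 shift=7 [end]
Varint 4: bytes[6:7] = 70 -> value 112 (1 byte(s))

Answer: 3 2 1 1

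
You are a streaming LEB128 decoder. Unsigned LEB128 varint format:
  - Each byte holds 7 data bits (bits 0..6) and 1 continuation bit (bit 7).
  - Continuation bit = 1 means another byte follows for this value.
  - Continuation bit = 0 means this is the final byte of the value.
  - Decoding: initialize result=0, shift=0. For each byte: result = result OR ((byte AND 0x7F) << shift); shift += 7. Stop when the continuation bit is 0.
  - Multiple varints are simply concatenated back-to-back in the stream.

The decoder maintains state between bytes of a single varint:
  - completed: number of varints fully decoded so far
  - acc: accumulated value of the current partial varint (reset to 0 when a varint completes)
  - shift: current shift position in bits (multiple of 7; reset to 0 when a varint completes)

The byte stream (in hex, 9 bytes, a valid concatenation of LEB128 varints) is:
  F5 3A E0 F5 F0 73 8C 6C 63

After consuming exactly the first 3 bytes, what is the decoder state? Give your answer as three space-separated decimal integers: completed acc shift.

byte[0]=0xF5 cont=1 payload=0x75: acc |= 117<<0 -> completed=0 acc=117 shift=7
byte[1]=0x3A cont=0 payload=0x3A: varint #1 complete (value=7541); reset -> completed=1 acc=0 shift=0
byte[2]=0xE0 cont=1 payload=0x60: acc |= 96<<0 -> completed=1 acc=96 shift=7

Answer: 1 96 7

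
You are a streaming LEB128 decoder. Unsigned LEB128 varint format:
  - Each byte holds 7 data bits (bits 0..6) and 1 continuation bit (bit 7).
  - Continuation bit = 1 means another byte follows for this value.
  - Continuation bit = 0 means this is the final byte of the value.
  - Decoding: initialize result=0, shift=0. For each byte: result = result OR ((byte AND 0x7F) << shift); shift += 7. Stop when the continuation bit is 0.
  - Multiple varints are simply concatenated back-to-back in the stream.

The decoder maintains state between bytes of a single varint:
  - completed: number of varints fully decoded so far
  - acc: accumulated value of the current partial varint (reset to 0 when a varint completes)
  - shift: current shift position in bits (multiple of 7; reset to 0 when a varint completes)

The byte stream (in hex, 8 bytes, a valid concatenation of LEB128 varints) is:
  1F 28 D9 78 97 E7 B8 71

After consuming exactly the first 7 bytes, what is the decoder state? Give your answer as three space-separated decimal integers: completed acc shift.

byte[0]=0x1F cont=0 payload=0x1F: varint #1 complete (value=31); reset -> completed=1 acc=0 shift=0
byte[1]=0x28 cont=0 payload=0x28: varint #2 complete (value=40); reset -> completed=2 acc=0 shift=0
byte[2]=0xD9 cont=1 payload=0x59: acc |= 89<<0 -> completed=2 acc=89 shift=7
byte[3]=0x78 cont=0 payload=0x78: varint #3 complete (value=15449); reset -> completed=3 acc=0 shift=0
byte[4]=0x97 cont=1 payload=0x17: acc |= 23<<0 -> completed=3 acc=23 shift=7
byte[5]=0xE7 cont=1 payload=0x67: acc |= 103<<7 -> completed=3 acc=13207 shift=14
byte[6]=0xB8 cont=1 payload=0x38: acc |= 56<<14 -> completed=3 acc=930711 shift=21

Answer: 3 930711 21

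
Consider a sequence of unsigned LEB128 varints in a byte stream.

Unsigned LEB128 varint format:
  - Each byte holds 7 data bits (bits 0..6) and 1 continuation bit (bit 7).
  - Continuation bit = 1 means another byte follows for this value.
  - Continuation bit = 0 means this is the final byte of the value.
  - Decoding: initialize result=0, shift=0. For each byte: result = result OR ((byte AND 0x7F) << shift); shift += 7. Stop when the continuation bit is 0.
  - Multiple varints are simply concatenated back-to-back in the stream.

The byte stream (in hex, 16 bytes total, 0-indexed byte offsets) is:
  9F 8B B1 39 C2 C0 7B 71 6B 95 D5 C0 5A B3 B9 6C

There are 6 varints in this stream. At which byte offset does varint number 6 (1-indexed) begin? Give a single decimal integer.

  byte[0]=0x9F cont=1 payload=0x1F=31: acc |= 31<<0 -> acc=31 shift=7
  byte[1]=0x8B cont=1 payload=0x0B=11: acc |= 11<<7 -> acc=1439 shift=14
  byte[2]=0xB1 cont=1 payload=0x31=49: acc |= 49<<14 -> acc=804255 shift=21
  byte[3]=0x39 cont=0 payload=0x39=57: acc |= 57<<21 -> acc=120341919 shift=28 [end]
Varint 1: bytes[0:4] = 9F 8B B1 39 -> value 120341919 (4 byte(s))
  byte[4]=0xC2 cont=1 payload=0x42=66: acc |= 66<<0 -> acc=66 shift=7
  byte[5]=0xC0 cont=1 payload=0x40=64: acc |= 64<<7 -> acc=8258 shift=14
  byte[6]=0x7B cont=0 payload=0x7B=123: acc |= 123<<14 -> acc=2023490 shift=21 [end]
Varint 2: bytes[4:7] = C2 C0 7B -> value 2023490 (3 byte(s))
  byte[7]=0x71 cont=0 payload=0x71=113: acc |= 113<<0 -> acc=113 shift=7 [end]
Varint 3: bytes[7:8] = 71 -> value 113 (1 byte(s))
  byte[8]=0x6B cont=0 payload=0x6B=107: acc |= 107<<0 -> acc=107 shift=7 [end]
Varint 4: bytes[8:9] = 6B -> value 107 (1 byte(s))
  byte[9]=0x95 cont=1 payload=0x15=21: acc |= 21<<0 -> acc=21 shift=7
  byte[10]=0xD5 cont=1 payload=0x55=85: acc |= 85<<7 -> acc=10901 shift=14
  byte[11]=0xC0 cont=1 payload=0x40=64: acc |= 64<<14 -> acc=1059477 shift=21
  byte[12]=0x5A cont=0 payload=0x5A=90: acc |= 90<<21 -> acc=189803157 shift=28 [end]
Varint 5: bytes[9:13] = 95 D5 C0 5A -> value 189803157 (4 byte(s))
  byte[13]=0xB3 cont=1 payload=0x33=51: acc |= 51<<0 -> acc=51 shift=7
  byte[14]=0xB9 cont=1 payload=0x39=57: acc |= 57<<7 -> acc=7347 shift=14
  byte[15]=0x6C cont=0 payload=0x6C=108: acc |= 108<<14 -> acc=1776819 shift=21 [end]
Varint 6: bytes[13:16] = B3 B9 6C -> value 1776819 (3 byte(s))

Answer: 13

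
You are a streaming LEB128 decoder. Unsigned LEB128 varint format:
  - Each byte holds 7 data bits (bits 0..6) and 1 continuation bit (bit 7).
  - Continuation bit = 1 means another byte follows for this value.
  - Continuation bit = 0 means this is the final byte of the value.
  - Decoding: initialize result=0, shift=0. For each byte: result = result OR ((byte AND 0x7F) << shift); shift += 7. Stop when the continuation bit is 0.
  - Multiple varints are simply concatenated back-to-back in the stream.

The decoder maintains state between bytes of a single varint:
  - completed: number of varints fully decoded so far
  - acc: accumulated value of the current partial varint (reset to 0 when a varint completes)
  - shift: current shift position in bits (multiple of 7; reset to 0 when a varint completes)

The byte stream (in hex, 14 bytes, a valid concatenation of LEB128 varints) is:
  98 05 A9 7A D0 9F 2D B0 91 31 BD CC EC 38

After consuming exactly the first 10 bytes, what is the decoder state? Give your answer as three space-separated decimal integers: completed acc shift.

Answer: 4 0 0

Derivation:
byte[0]=0x98 cont=1 payload=0x18: acc |= 24<<0 -> completed=0 acc=24 shift=7
byte[1]=0x05 cont=0 payload=0x05: varint #1 complete (value=664); reset -> completed=1 acc=0 shift=0
byte[2]=0xA9 cont=1 payload=0x29: acc |= 41<<0 -> completed=1 acc=41 shift=7
byte[3]=0x7A cont=0 payload=0x7A: varint #2 complete (value=15657); reset -> completed=2 acc=0 shift=0
byte[4]=0xD0 cont=1 payload=0x50: acc |= 80<<0 -> completed=2 acc=80 shift=7
byte[5]=0x9F cont=1 payload=0x1F: acc |= 31<<7 -> completed=2 acc=4048 shift=14
byte[6]=0x2D cont=0 payload=0x2D: varint #3 complete (value=741328); reset -> completed=3 acc=0 shift=0
byte[7]=0xB0 cont=1 payload=0x30: acc |= 48<<0 -> completed=3 acc=48 shift=7
byte[8]=0x91 cont=1 payload=0x11: acc |= 17<<7 -> completed=3 acc=2224 shift=14
byte[9]=0x31 cont=0 payload=0x31: varint #4 complete (value=805040); reset -> completed=4 acc=0 shift=0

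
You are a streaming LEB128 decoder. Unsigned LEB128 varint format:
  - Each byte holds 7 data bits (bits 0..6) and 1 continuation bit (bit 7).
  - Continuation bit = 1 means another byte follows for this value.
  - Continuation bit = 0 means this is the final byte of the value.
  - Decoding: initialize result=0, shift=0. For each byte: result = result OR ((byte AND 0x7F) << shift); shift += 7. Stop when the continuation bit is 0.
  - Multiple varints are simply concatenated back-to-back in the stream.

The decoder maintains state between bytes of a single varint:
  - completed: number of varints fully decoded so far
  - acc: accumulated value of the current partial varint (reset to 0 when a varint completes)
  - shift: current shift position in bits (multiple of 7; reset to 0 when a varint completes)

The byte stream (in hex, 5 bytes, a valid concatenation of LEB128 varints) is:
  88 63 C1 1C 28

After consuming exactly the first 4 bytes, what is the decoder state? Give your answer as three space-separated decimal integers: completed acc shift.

Answer: 2 0 0

Derivation:
byte[0]=0x88 cont=1 payload=0x08: acc |= 8<<0 -> completed=0 acc=8 shift=7
byte[1]=0x63 cont=0 payload=0x63: varint #1 complete (value=12680); reset -> completed=1 acc=0 shift=0
byte[2]=0xC1 cont=1 payload=0x41: acc |= 65<<0 -> completed=1 acc=65 shift=7
byte[3]=0x1C cont=0 payload=0x1C: varint #2 complete (value=3649); reset -> completed=2 acc=0 shift=0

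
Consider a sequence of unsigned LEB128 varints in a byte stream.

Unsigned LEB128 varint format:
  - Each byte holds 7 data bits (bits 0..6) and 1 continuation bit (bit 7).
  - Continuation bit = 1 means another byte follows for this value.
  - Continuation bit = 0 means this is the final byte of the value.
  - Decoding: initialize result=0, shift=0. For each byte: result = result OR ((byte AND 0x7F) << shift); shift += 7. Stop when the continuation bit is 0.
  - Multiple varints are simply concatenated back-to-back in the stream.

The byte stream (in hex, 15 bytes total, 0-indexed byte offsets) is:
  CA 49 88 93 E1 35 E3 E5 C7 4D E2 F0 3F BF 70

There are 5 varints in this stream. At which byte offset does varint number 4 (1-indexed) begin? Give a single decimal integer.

Answer: 10

Derivation:
  byte[0]=0xCA cont=1 payload=0x4A=74: acc |= 74<<0 -> acc=74 shift=7
  byte[1]=0x49 cont=0 payload=0x49=73: acc |= 73<<7 -> acc=9418 shift=14 [end]
Varint 1: bytes[0:2] = CA 49 -> value 9418 (2 byte(s))
  byte[2]=0x88 cont=1 payload=0x08=8: acc |= 8<<0 -> acc=8 shift=7
  byte[3]=0x93 cont=1 payload=0x13=19: acc |= 19<<7 -> acc=2440 shift=14
  byte[4]=0xE1 cont=1 payload=0x61=97: acc |= 97<<14 -> acc=1591688 shift=21
  byte[5]=0x35 cont=0 payload=0x35=53: acc |= 53<<21 -> acc=112740744 shift=28 [end]
Varint 2: bytes[2:6] = 88 93 E1 35 -> value 112740744 (4 byte(s))
  byte[6]=0xE3 cont=1 payload=0x63=99: acc |= 99<<0 -> acc=99 shift=7
  byte[7]=0xE5 cont=1 payload=0x65=101: acc |= 101<<7 -> acc=13027 shift=14
  byte[8]=0xC7 cont=1 payload=0x47=71: acc |= 71<<14 -> acc=1176291 shift=21
  byte[9]=0x4D cont=0 payload=0x4D=77: acc |= 77<<21 -> acc=162656995 shift=28 [end]
Varint 3: bytes[6:10] = E3 E5 C7 4D -> value 162656995 (4 byte(s))
  byte[10]=0xE2 cont=1 payload=0x62=98: acc |= 98<<0 -> acc=98 shift=7
  byte[11]=0xF0 cont=1 payload=0x70=112: acc |= 112<<7 -> acc=14434 shift=14
  byte[12]=0x3F cont=0 payload=0x3F=63: acc |= 63<<14 -> acc=1046626 shift=21 [end]
Varint 4: bytes[10:13] = E2 F0 3F -> value 1046626 (3 byte(s))
  byte[13]=0xBF cont=1 payload=0x3F=63: acc |= 63<<0 -> acc=63 shift=7
  byte[14]=0x70 cont=0 payload=0x70=112: acc |= 112<<7 -> acc=14399 shift=14 [end]
Varint 5: bytes[13:15] = BF 70 -> value 14399 (2 byte(s))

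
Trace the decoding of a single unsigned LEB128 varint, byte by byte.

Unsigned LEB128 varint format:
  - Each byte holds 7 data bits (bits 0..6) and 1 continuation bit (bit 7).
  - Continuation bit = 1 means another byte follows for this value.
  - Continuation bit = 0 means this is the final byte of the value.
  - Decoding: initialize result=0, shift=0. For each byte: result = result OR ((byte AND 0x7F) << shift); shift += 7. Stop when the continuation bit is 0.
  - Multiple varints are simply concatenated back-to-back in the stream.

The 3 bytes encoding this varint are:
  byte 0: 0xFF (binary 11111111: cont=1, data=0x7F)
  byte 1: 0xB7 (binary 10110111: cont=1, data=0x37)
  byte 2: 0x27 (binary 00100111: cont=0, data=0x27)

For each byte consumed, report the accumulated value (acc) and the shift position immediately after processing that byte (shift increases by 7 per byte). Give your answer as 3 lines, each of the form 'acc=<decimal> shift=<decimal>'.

Answer: acc=127 shift=7
acc=7167 shift=14
acc=646143 shift=21

Derivation:
byte 0=0xFF: payload=0x7F=127, contrib = 127<<0 = 127; acc -> 127, shift -> 7
byte 1=0xB7: payload=0x37=55, contrib = 55<<7 = 7040; acc -> 7167, shift -> 14
byte 2=0x27: payload=0x27=39, contrib = 39<<14 = 638976; acc -> 646143, shift -> 21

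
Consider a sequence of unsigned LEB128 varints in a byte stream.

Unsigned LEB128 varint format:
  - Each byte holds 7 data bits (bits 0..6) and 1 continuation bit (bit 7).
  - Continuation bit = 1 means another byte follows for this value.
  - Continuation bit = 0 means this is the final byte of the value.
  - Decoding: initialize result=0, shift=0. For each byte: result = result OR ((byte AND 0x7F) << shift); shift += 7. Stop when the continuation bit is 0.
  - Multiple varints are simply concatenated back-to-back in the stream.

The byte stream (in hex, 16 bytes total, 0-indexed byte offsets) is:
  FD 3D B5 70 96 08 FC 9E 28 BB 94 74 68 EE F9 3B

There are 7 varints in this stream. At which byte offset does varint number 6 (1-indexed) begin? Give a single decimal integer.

Answer: 12

Derivation:
  byte[0]=0xFD cont=1 payload=0x7D=125: acc |= 125<<0 -> acc=125 shift=7
  byte[1]=0x3D cont=0 payload=0x3D=61: acc |= 61<<7 -> acc=7933 shift=14 [end]
Varint 1: bytes[0:2] = FD 3D -> value 7933 (2 byte(s))
  byte[2]=0xB5 cont=1 payload=0x35=53: acc |= 53<<0 -> acc=53 shift=7
  byte[3]=0x70 cont=0 payload=0x70=112: acc |= 112<<7 -> acc=14389 shift=14 [end]
Varint 2: bytes[2:4] = B5 70 -> value 14389 (2 byte(s))
  byte[4]=0x96 cont=1 payload=0x16=22: acc |= 22<<0 -> acc=22 shift=7
  byte[5]=0x08 cont=0 payload=0x08=8: acc |= 8<<7 -> acc=1046 shift=14 [end]
Varint 3: bytes[4:6] = 96 08 -> value 1046 (2 byte(s))
  byte[6]=0xFC cont=1 payload=0x7C=124: acc |= 124<<0 -> acc=124 shift=7
  byte[7]=0x9E cont=1 payload=0x1E=30: acc |= 30<<7 -> acc=3964 shift=14
  byte[8]=0x28 cont=0 payload=0x28=40: acc |= 40<<14 -> acc=659324 shift=21 [end]
Varint 4: bytes[6:9] = FC 9E 28 -> value 659324 (3 byte(s))
  byte[9]=0xBB cont=1 payload=0x3B=59: acc |= 59<<0 -> acc=59 shift=7
  byte[10]=0x94 cont=1 payload=0x14=20: acc |= 20<<7 -> acc=2619 shift=14
  byte[11]=0x74 cont=0 payload=0x74=116: acc |= 116<<14 -> acc=1903163 shift=21 [end]
Varint 5: bytes[9:12] = BB 94 74 -> value 1903163 (3 byte(s))
  byte[12]=0x68 cont=0 payload=0x68=104: acc |= 104<<0 -> acc=104 shift=7 [end]
Varint 6: bytes[12:13] = 68 -> value 104 (1 byte(s))
  byte[13]=0xEE cont=1 payload=0x6E=110: acc |= 110<<0 -> acc=110 shift=7
  byte[14]=0xF9 cont=1 payload=0x79=121: acc |= 121<<7 -> acc=15598 shift=14
  byte[15]=0x3B cont=0 payload=0x3B=59: acc |= 59<<14 -> acc=982254 shift=21 [end]
Varint 7: bytes[13:16] = EE F9 3B -> value 982254 (3 byte(s))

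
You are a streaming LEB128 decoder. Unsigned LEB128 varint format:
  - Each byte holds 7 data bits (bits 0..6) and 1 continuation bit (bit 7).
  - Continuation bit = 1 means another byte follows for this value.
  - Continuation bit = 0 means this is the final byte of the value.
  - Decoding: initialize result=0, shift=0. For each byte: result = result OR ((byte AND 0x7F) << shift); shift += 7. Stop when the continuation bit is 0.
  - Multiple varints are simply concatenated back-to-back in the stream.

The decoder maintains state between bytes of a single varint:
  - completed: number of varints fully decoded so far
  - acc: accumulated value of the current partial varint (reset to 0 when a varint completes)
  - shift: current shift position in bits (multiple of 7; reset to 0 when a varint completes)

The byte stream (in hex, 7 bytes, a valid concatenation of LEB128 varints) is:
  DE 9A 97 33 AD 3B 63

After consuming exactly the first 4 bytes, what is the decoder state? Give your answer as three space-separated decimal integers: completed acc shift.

Answer: 1 0 0

Derivation:
byte[0]=0xDE cont=1 payload=0x5E: acc |= 94<<0 -> completed=0 acc=94 shift=7
byte[1]=0x9A cont=1 payload=0x1A: acc |= 26<<7 -> completed=0 acc=3422 shift=14
byte[2]=0x97 cont=1 payload=0x17: acc |= 23<<14 -> completed=0 acc=380254 shift=21
byte[3]=0x33 cont=0 payload=0x33: varint #1 complete (value=107335006); reset -> completed=1 acc=0 shift=0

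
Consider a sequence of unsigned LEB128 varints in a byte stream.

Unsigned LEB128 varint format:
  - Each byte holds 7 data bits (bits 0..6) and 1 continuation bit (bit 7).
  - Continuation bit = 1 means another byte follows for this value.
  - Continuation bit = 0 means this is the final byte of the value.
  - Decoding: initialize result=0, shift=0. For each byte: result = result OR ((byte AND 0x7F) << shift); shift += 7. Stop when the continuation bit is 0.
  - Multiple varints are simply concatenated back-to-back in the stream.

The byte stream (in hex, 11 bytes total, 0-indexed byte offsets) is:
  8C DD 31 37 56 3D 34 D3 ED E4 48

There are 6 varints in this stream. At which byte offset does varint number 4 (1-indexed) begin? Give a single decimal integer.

  byte[0]=0x8C cont=1 payload=0x0C=12: acc |= 12<<0 -> acc=12 shift=7
  byte[1]=0xDD cont=1 payload=0x5D=93: acc |= 93<<7 -> acc=11916 shift=14
  byte[2]=0x31 cont=0 payload=0x31=49: acc |= 49<<14 -> acc=814732 shift=21 [end]
Varint 1: bytes[0:3] = 8C DD 31 -> value 814732 (3 byte(s))
  byte[3]=0x37 cont=0 payload=0x37=55: acc |= 55<<0 -> acc=55 shift=7 [end]
Varint 2: bytes[3:4] = 37 -> value 55 (1 byte(s))
  byte[4]=0x56 cont=0 payload=0x56=86: acc |= 86<<0 -> acc=86 shift=7 [end]
Varint 3: bytes[4:5] = 56 -> value 86 (1 byte(s))
  byte[5]=0x3D cont=0 payload=0x3D=61: acc |= 61<<0 -> acc=61 shift=7 [end]
Varint 4: bytes[5:6] = 3D -> value 61 (1 byte(s))
  byte[6]=0x34 cont=0 payload=0x34=52: acc |= 52<<0 -> acc=52 shift=7 [end]
Varint 5: bytes[6:7] = 34 -> value 52 (1 byte(s))
  byte[7]=0xD3 cont=1 payload=0x53=83: acc |= 83<<0 -> acc=83 shift=7
  byte[8]=0xED cont=1 payload=0x6D=109: acc |= 109<<7 -> acc=14035 shift=14
  byte[9]=0xE4 cont=1 payload=0x64=100: acc |= 100<<14 -> acc=1652435 shift=21
  byte[10]=0x48 cont=0 payload=0x48=72: acc |= 72<<21 -> acc=152647379 shift=28 [end]
Varint 6: bytes[7:11] = D3 ED E4 48 -> value 152647379 (4 byte(s))

Answer: 5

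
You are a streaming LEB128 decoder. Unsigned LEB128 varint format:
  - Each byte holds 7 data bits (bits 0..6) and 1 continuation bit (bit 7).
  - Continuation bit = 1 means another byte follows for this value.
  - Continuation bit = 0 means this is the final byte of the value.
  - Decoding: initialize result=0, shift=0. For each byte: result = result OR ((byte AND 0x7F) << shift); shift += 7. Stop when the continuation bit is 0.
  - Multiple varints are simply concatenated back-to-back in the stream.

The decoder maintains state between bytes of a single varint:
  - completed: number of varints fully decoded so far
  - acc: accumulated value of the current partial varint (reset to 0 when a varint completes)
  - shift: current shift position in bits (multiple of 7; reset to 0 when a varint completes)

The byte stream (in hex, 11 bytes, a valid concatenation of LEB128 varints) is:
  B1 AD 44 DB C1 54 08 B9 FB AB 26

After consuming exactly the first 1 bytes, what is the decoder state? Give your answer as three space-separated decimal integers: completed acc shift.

Answer: 0 49 7

Derivation:
byte[0]=0xB1 cont=1 payload=0x31: acc |= 49<<0 -> completed=0 acc=49 shift=7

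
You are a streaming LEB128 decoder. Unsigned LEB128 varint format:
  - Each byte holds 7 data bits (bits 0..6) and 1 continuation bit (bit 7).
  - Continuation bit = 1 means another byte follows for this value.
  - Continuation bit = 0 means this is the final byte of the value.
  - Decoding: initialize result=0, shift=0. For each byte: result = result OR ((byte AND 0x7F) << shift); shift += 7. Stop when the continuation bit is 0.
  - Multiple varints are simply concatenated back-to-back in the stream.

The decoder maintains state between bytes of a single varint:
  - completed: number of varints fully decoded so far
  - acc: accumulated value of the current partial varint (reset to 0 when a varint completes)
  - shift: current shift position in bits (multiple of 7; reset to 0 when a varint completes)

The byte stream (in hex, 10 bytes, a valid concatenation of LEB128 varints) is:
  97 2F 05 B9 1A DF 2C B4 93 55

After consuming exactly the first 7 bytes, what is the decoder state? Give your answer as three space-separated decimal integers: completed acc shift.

byte[0]=0x97 cont=1 payload=0x17: acc |= 23<<0 -> completed=0 acc=23 shift=7
byte[1]=0x2F cont=0 payload=0x2F: varint #1 complete (value=6039); reset -> completed=1 acc=0 shift=0
byte[2]=0x05 cont=0 payload=0x05: varint #2 complete (value=5); reset -> completed=2 acc=0 shift=0
byte[3]=0xB9 cont=1 payload=0x39: acc |= 57<<0 -> completed=2 acc=57 shift=7
byte[4]=0x1A cont=0 payload=0x1A: varint #3 complete (value=3385); reset -> completed=3 acc=0 shift=0
byte[5]=0xDF cont=1 payload=0x5F: acc |= 95<<0 -> completed=3 acc=95 shift=7
byte[6]=0x2C cont=0 payload=0x2C: varint #4 complete (value=5727); reset -> completed=4 acc=0 shift=0

Answer: 4 0 0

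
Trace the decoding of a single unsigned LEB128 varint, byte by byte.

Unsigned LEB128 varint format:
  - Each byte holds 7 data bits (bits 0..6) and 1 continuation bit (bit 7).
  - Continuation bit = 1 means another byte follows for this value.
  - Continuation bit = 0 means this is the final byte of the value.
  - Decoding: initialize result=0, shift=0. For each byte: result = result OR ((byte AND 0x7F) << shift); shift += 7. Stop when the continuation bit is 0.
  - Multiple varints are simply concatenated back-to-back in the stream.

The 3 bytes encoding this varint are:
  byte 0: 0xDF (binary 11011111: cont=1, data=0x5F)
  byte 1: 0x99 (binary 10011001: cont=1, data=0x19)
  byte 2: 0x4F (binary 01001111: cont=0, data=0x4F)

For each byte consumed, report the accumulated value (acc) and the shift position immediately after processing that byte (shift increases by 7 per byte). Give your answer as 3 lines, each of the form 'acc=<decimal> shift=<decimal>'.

Answer: acc=95 shift=7
acc=3295 shift=14
acc=1297631 shift=21

Derivation:
byte 0=0xDF: payload=0x5F=95, contrib = 95<<0 = 95; acc -> 95, shift -> 7
byte 1=0x99: payload=0x19=25, contrib = 25<<7 = 3200; acc -> 3295, shift -> 14
byte 2=0x4F: payload=0x4F=79, contrib = 79<<14 = 1294336; acc -> 1297631, shift -> 21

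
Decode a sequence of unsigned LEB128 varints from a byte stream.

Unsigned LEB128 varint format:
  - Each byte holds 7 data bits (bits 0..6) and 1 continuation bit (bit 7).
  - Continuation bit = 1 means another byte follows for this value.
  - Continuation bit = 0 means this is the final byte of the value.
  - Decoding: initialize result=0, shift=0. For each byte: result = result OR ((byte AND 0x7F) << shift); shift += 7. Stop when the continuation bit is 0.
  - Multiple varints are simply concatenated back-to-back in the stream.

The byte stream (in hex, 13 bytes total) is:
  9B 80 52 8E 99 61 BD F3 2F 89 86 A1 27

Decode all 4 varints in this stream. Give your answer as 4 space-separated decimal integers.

Answer: 1343515 1592462 784829 82330377

Derivation:
  byte[0]=0x9B cont=1 payload=0x1B=27: acc |= 27<<0 -> acc=27 shift=7
  byte[1]=0x80 cont=1 payload=0x00=0: acc |= 0<<7 -> acc=27 shift=14
  byte[2]=0x52 cont=0 payload=0x52=82: acc |= 82<<14 -> acc=1343515 shift=21 [end]
Varint 1: bytes[0:3] = 9B 80 52 -> value 1343515 (3 byte(s))
  byte[3]=0x8E cont=1 payload=0x0E=14: acc |= 14<<0 -> acc=14 shift=7
  byte[4]=0x99 cont=1 payload=0x19=25: acc |= 25<<7 -> acc=3214 shift=14
  byte[5]=0x61 cont=0 payload=0x61=97: acc |= 97<<14 -> acc=1592462 shift=21 [end]
Varint 2: bytes[3:6] = 8E 99 61 -> value 1592462 (3 byte(s))
  byte[6]=0xBD cont=1 payload=0x3D=61: acc |= 61<<0 -> acc=61 shift=7
  byte[7]=0xF3 cont=1 payload=0x73=115: acc |= 115<<7 -> acc=14781 shift=14
  byte[8]=0x2F cont=0 payload=0x2F=47: acc |= 47<<14 -> acc=784829 shift=21 [end]
Varint 3: bytes[6:9] = BD F3 2F -> value 784829 (3 byte(s))
  byte[9]=0x89 cont=1 payload=0x09=9: acc |= 9<<0 -> acc=9 shift=7
  byte[10]=0x86 cont=1 payload=0x06=6: acc |= 6<<7 -> acc=777 shift=14
  byte[11]=0xA1 cont=1 payload=0x21=33: acc |= 33<<14 -> acc=541449 shift=21
  byte[12]=0x27 cont=0 payload=0x27=39: acc |= 39<<21 -> acc=82330377 shift=28 [end]
Varint 4: bytes[9:13] = 89 86 A1 27 -> value 82330377 (4 byte(s))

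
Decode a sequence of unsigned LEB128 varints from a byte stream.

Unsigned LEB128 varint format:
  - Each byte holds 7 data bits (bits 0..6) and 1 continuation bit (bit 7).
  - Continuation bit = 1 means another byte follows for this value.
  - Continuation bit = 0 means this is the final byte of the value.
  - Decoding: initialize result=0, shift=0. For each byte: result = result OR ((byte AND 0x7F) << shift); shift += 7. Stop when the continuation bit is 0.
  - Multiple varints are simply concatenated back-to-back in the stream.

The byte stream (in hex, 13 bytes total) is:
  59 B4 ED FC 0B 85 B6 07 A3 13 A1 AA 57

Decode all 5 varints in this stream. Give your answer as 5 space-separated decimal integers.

Answer: 89 25114292 121605 2467 1430817

Derivation:
  byte[0]=0x59 cont=0 payload=0x59=89: acc |= 89<<0 -> acc=89 shift=7 [end]
Varint 1: bytes[0:1] = 59 -> value 89 (1 byte(s))
  byte[1]=0xB4 cont=1 payload=0x34=52: acc |= 52<<0 -> acc=52 shift=7
  byte[2]=0xED cont=1 payload=0x6D=109: acc |= 109<<7 -> acc=14004 shift=14
  byte[3]=0xFC cont=1 payload=0x7C=124: acc |= 124<<14 -> acc=2045620 shift=21
  byte[4]=0x0B cont=0 payload=0x0B=11: acc |= 11<<21 -> acc=25114292 shift=28 [end]
Varint 2: bytes[1:5] = B4 ED FC 0B -> value 25114292 (4 byte(s))
  byte[5]=0x85 cont=1 payload=0x05=5: acc |= 5<<0 -> acc=5 shift=7
  byte[6]=0xB6 cont=1 payload=0x36=54: acc |= 54<<7 -> acc=6917 shift=14
  byte[7]=0x07 cont=0 payload=0x07=7: acc |= 7<<14 -> acc=121605 shift=21 [end]
Varint 3: bytes[5:8] = 85 B6 07 -> value 121605 (3 byte(s))
  byte[8]=0xA3 cont=1 payload=0x23=35: acc |= 35<<0 -> acc=35 shift=7
  byte[9]=0x13 cont=0 payload=0x13=19: acc |= 19<<7 -> acc=2467 shift=14 [end]
Varint 4: bytes[8:10] = A3 13 -> value 2467 (2 byte(s))
  byte[10]=0xA1 cont=1 payload=0x21=33: acc |= 33<<0 -> acc=33 shift=7
  byte[11]=0xAA cont=1 payload=0x2A=42: acc |= 42<<7 -> acc=5409 shift=14
  byte[12]=0x57 cont=0 payload=0x57=87: acc |= 87<<14 -> acc=1430817 shift=21 [end]
Varint 5: bytes[10:13] = A1 AA 57 -> value 1430817 (3 byte(s))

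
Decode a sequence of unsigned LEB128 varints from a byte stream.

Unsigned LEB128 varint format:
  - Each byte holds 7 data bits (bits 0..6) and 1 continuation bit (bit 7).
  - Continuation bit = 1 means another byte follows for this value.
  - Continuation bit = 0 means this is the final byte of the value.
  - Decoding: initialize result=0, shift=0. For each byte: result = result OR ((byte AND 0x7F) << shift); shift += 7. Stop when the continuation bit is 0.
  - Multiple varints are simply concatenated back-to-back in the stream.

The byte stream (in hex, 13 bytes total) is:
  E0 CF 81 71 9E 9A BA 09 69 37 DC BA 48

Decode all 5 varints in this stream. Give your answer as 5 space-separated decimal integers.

Answer: 237004768 19827998 105 55 1187164

Derivation:
  byte[0]=0xE0 cont=1 payload=0x60=96: acc |= 96<<0 -> acc=96 shift=7
  byte[1]=0xCF cont=1 payload=0x4F=79: acc |= 79<<7 -> acc=10208 shift=14
  byte[2]=0x81 cont=1 payload=0x01=1: acc |= 1<<14 -> acc=26592 shift=21
  byte[3]=0x71 cont=0 payload=0x71=113: acc |= 113<<21 -> acc=237004768 shift=28 [end]
Varint 1: bytes[0:4] = E0 CF 81 71 -> value 237004768 (4 byte(s))
  byte[4]=0x9E cont=1 payload=0x1E=30: acc |= 30<<0 -> acc=30 shift=7
  byte[5]=0x9A cont=1 payload=0x1A=26: acc |= 26<<7 -> acc=3358 shift=14
  byte[6]=0xBA cont=1 payload=0x3A=58: acc |= 58<<14 -> acc=953630 shift=21
  byte[7]=0x09 cont=0 payload=0x09=9: acc |= 9<<21 -> acc=19827998 shift=28 [end]
Varint 2: bytes[4:8] = 9E 9A BA 09 -> value 19827998 (4 byte(s))
  byte[8]=0x69 cont=0 payload=0x69=105: acc |= 105<<0 -> acc=105 shift=7 [end]
Varint 3: bytes[8:9] = 69 -> value 105 (1 byte(s))
  byte[9]=0x37 cont=0 payload=0x37=55: acc |= 55<<0 -> acc=55 shift=7 [end]
Varint 4: bytes[9:10] = 37 -> value 55 (1 byte(s))
  byte[10]=0xDC cont=1 payload=0x5C=92: acc |= 92<<0 -> acc=92 shift=7
  byte[11]=0xBA cont=1 payload=0x3A=58: acc |= 58<<7 -> acc=7516 shift=14
  byte[12]=0x48 cont=0 payload=0x48=72: acc |= 72<<14 -> acc=1187164 shift=21 [end]
Varint 5: bytes[10:13] = DC BA 48 -> value 1187164 (3 byte(s))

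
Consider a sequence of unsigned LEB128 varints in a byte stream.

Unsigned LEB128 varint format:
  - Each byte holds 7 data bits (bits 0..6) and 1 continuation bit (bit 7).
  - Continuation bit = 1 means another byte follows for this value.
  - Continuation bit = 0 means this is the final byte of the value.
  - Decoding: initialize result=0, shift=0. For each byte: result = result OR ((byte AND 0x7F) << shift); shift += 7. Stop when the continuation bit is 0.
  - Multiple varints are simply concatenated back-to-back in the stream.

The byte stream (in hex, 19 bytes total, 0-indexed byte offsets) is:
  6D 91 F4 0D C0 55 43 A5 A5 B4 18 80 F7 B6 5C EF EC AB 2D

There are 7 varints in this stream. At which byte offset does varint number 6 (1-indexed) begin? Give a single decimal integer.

Answer: 11

Derivation:
  byte[0]=0x6D cont=0 payload=0x6D=109: acc |= 109<<0 -> acc=109 shift=7 [end]
Varint 1: bytes[0:1] = 6D -> value 109 (1 byte(s))
  byte[1]=0x91 cont=1 payload=0x11=17: acc |= 17<<0 -> acc=17 shift=7
  byte[2]=0xF4 cont=1 payload=0x74=116: acc |= 116<<7 -> acc=14865 shift=14
  byte[3]=0x0D cont=0 payload=0x0D=13: acc |= 13<<14 -> acc=227857 shift=21 [end]
Varint 2: bytes[1:4] = 91 F4 0D -> value 227857 (3 byte(s))
  byte[4]=0xC0 cont=1 payload=0x40=64: acc |= 64<<0 -> acc=64 shift=7
  byte[5]=0x55 cont=0 payload=0x55=85: acc |= 85<<7 -> acc=10944 shift=14 [end]
Varint 3: bytes[4:6] = C0 55 -> value 10944 (2 byte(s))
  byte[6]=0x43 cont=0 payload=0x43=67: acc |= 67<<0 -> acc=67 shift=7 [end]
Varint 4: bytes[6:7] = 43 -> value 67 (1 byte(s))
  byte[7]=0xA5 cont=1 payload=0x25=37: acc |= 37<<0 -> acc=37 shift=7
  byte[8]=0xA5 cont=1 payload=0x25=37: acc |= 37<<7 -> acc=4773 shift=14
  byte[9]=0xB4 cont=1 payload=0x34=52: acc |= 52<<14 -> acc=856741 shift=21
  byte[10]=0x18 cont=0 payload=0x18=24: acc |= 24<<21 -> acc=51188389 shift=28 [end]
Varint 5: bytes[7:11] = A5 A5 B4 18 -> value 51188389 (4 byte(s))
  byte[11]=0x80 cont=1 payload=0x00=0: acc |= 0<<0 -> acc=0 shift=7
  byte[12]=0xF7 cont=1 payload=0x77=119: acc |= 119<<7 -> acc=15232 shift=14
  byte[13]=0xB6 cont=1 payload=0x36=54: acc |= 54<<14 -> acc=899968 shift=21
  byte[14]=0x5C cont=0 payload=0x5C=92: acc |= 92<<21 -> acc=193837952 shift=28 [end]
Varint 6: bytes[11:15] = 80 F7 B6 5C -> value 193837952 (4 byte(s))
  byte[15]=0xEF cont=1 payload=0x6F=111: acc |= 111<<0 -> acc=111 shift=7
  byte[16]=0xEC cont=1 payload=0x6C=108: acc |= 108<<7 -> acc=13935 shift=14
  byte[17]=0xAB cont=1 payload=0x2B=43: acc |= 43<<14 -> acc=718447 shift=21
  byte[18]=0x2D cont=0 payload=0x2D=45: acc |= 45<<21 -> acc=95090287 shift=28 [end]
Varint 7: bytes[15:19] = EF EC AB 2D -> value 95090287 (4 byte(s))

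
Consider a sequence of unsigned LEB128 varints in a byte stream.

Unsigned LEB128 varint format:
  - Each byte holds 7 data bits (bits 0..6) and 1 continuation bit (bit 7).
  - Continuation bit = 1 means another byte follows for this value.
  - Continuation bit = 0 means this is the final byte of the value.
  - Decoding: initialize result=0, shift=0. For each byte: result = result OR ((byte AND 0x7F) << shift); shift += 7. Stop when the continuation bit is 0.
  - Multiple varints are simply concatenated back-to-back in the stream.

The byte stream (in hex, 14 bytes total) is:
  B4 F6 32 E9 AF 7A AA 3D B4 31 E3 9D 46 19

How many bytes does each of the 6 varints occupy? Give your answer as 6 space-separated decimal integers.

  byte[0]=0xB4 cont=1 payload=0x34=52: acc |= 52<<0 -> acc=52 shift=7
  byte[1]=0xF6 cont=1 payload=0x76=118: acc |= 118<<7 -> acc=15156 shift=14
  byte[2]=0x32 cont=0 payload=0x32=50: acc |= 50<<14 -> acc=834356 shift=21 [end]
Varint 1: bytes[0:3] = B4 F6 32 -> value 834356 (3 byte(s))
  byte[3]=0xE9 cont=1 payload=0x69=105: acc |= 105<<0 -> acc=105 shift=7
  byte[4]=0xAF cont=1 payload=0x2F=47: acc |= 47<<7 -> acc=6121 shift=14
  byte[5]=0x7A cont=0 payload=0x7A=122: acc |= 122<<14 -> acc=2004969 shift=21 [end]
Varint 2: bytes[3:6] = E9 AF 7A -> value 2004969 (3 byte(s))
  byte[6]=0xAA cont=1 payload=0x2A=42: acc |= 42<<0 -> acc=42 shift=7
  byte[7]=0x3D cont=0 payload=0x3D=61: acc |= 61<<7 -> acc=7850 shift=14 [end]
Varint 3: bytes[6:8] = AA 3D -> value 7850 (2 byte(s))
  byte[8]=0xB4 cont=1 payload=0x34=52: acc |= 52<<0 -> acc=52 shift=7
  byte[9]=0x31 cont=0 payload=0x31=49: acc |= 49<<7 -> acc=6324 shift=14 [end]
Varint 4: bytes[8:10] = B4 31 -> value 6324 (2 byte(s))
  byte[10]=0xE3 cont=1 payload=0x63=99: acc |= 99<<0 -> acc=99 shift=7
  byte[11]=0x9D cont=1 payload=0x1D=29: acc |= 29<<7 -> acc=3811 shift=14
  byte[12]=0x46 cont=0 payload=0x46=70: acc |= 70<<14 -> acc=1150691 shift=21 [end]
Varint 5: bytes[10:13] = E3 9D 46 -> value 1150691 (3 byte(s))
  byte[13]=0x19 cont=0 payload=0x19=25: acc |= 25<<0 -> acc=25 shift=7 [end]
Varint 6: bytes[13:14] = 19 -> value 25 (1 byte(s))

Answer: 3 3 2 2 3 1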